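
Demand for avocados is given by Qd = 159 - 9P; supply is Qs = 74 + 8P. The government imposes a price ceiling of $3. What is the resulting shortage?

Shortage = 34

Equilibrium price would be P* = 5, so the ceiling at 3 binds.
At P = 3: Qd = 159 − 9(3) = 132, Qs = 74 + 8(3) = 98.
Shortage = 132 − 98 = 34.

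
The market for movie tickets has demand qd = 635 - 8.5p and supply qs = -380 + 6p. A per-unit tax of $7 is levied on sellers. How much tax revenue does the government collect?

Tax revenue = 3122/29

Pre-tax equilibrium: p* = 70, q* = 40.
Tax on sellers shifts supply to qs = -380 + 6(p − 7) = -422 + 6p.
635 - 8.5p = -422 + 6p gives buyer price pb = 2114/29; sellers receive ps = 2114/29 − 7 = 1911/29.
New quantity: q = 635 − 8.5(2114/29) = 446/29.
Revenue = 7 × 446/29 = 3122/29.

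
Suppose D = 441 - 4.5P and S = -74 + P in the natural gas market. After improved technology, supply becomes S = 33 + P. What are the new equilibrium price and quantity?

Original equilibrium: P* = 1030/11, Q* = 216/11.
New equilibrium: 441 - 4.5P = 33 + P, so 408 = 5.5P and P' = 816/11; Q' = 441 − 4.5(816/11) = 1179/11.

P' = 816/11, Q' = 1179/11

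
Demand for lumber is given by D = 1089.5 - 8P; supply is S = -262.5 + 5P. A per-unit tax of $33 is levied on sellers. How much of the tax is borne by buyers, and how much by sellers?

Buyers bear 165/13, sellers bear 264/13

Pre-tax equilibrium: P* = 104, Q* = 257.5.
Tax on sellers shifts supply to S = -262.5 + 5(P − 33) = -427.5 + 5P.
1089.5 - 8P = -427.5 + 5P gives buyer price Pb = 1517/13; sellers receive Ps = 1517/13 − 33 = 1088/13.
New quantity: Q = 1089.5 − 8(1517/13) = 4055/26.
Buyer burden = 1517/13 − 104 = 165/13; seller burden = 104 − 1088/13 = 264/13.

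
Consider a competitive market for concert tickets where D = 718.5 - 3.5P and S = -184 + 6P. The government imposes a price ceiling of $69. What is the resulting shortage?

Shortage = 247

Equilibrium price would be P* = 95, so the ceiling at 69 binds.
At P = 69: D = 718.5 − 3.5(69) = 477, S = -184 + 6(69) = 230.
Shortage = 477 − 230 = 247.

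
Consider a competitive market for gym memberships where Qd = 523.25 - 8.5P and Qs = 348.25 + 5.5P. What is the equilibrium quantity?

Q* = 417

Set Qd = Qs: 523.25 - 8.5P = 348.25 + 5.5P.
175 = 14P, so P* = 12.5.
Q* = 523.25 − 8.5(12.5) = 417.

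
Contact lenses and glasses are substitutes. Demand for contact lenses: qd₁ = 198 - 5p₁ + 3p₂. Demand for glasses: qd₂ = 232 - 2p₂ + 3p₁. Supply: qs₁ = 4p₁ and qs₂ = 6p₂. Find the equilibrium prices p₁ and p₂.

p₁ = 760/21, p₂ = 298/7

Market 1: 198 - 5p₁ + 3p₂ = 4p₁ → 9p₁ - 3p₂ = 198.
Market 2: 8p₂ - 3p₁ = 232.
Eliminating p₂: 8×(1) + 3×(2) gives 63p₁ = 2280, so p₁ = 760/21.
Back-substitute into (2): p₂ = (232 + 3×760/21) / 8 = 298/7.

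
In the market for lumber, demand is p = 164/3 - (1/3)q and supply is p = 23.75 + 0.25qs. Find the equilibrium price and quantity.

Set the two price expressions equal: 164/3 - (1/3)q = 23.75 + 0.25q.
371/12 = (7/12)q, so q* = 53.
p* = 164/3 − (1/3)(53) = 37.

p* = 37, q* = 53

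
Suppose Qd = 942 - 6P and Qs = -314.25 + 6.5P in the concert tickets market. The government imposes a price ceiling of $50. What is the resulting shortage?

Equilibrium price would be P* = 100.5, so the ceiling at 50 binds.
At P = 50: Qd = 942 − 6(50) = 642, Qs = -314.25 + 6.5(50) = 10.75.
Shortage = 642 − 10.75 = 631.25.

Shortage = 631.25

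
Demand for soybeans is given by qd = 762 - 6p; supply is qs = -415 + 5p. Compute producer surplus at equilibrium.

Equilibrium: 762 - 6p = -415 + 5p gives p* = 107, q* = 120.
Supply starts at p = 83 (where qs = 0).
PS = ½(107 − 83)(120) = 1440.

Producer surplus = 1440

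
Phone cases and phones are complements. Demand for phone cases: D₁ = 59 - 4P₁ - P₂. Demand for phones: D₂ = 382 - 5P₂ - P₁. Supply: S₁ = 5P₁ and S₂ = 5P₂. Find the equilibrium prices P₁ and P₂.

Market 1: 59 - 4P₁ - P₂ = 5P₁ → 9P₁ + P₂ = 59.
Market 2: 10P₂ + P₁ = 382.
Eliminating P₂: 10×(1) − 1×(2) gives 89P₁ = 208, so P₁ = 208/89.
Back-substitute into (2): P₂ = (382 − 1×208/89) / 10 = 3379/89.

P₁ = 208/89, P₂ = 3379/89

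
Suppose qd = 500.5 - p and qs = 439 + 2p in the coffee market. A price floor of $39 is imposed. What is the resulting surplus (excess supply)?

Equilibrium price would be p* = 20.5, so the floor at 39 binds.
At p = 39: qd = 461.5, qs = 517.
Surplus = 517 − 461.5 = 55.5.

Surplus = 55.5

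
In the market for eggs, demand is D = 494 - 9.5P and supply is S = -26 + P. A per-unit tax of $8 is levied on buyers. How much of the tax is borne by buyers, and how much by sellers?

Pre-tax equilibrium: P* = 1040/21, Q* = 494/21.
Tax on buyers shifts demand to D = 494 − 9.5(P + 8) = 418 - 9.5P.
418 - 9.5P = -26 + P gives seller price Ps = 296/7; buyers pay Pb = 296/7 + 8 = 352/7.
New quantity: Q = 494 − 9.5(352/7) = 114/7.
Buyer burden = 352/7 − 1040/21 = 16/21; seller burden = 1040/21 − 296/7 = 152/21.

Buyers bear 16/21, sellers bear 152/21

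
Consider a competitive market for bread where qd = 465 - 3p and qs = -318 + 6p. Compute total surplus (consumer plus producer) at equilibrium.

Total surplus = 10404

Equilibrium: 465 - 3p = -318 + 6p gives p* = 87, q* = 204.
Demand choke price: p = 155; supply starts at p = 53.
CS = ½(155 − 87)(204) = 6936; PS = ½(87 − 53)(204) = 3468.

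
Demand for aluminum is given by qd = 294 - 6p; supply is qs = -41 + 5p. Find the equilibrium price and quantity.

p* = 335/11, q* = 1224/11

Set qd = qs: 294 - 6p = -41 + 5p.
335 = 11p, so p* = 335/11.
q* = 294 − 6(335/11) = 1224/11.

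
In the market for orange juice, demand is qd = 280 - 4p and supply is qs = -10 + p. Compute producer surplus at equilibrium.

Producer surplus = 1152

Equilibrium: 280 - 4p = -10 + p gives p* = 58, q* = 48.
Supply starts at p = 10 (where qs = 0).
PS = ½(58 − 10)(48) = 1152.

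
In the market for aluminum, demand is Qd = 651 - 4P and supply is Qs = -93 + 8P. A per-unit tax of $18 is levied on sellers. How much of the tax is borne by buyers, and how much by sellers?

Buyers bear $12, sellers bear $6

Pre-tax equilibrium: P* = 62, Q* = 403.
Tax on sellers shifts supply to Qs = -93 + 8(P − 18) = -237 + 8P.
651 - 4P = -237 + 8P gives buyer price Pb = 74; sellers receive Ps = 74 − 18 = 56.
New quantity: Q = 651 − 4(74) = 355.
Buyer burden = 74 − 62 = 12; seller burden = 62 − 56 = 6.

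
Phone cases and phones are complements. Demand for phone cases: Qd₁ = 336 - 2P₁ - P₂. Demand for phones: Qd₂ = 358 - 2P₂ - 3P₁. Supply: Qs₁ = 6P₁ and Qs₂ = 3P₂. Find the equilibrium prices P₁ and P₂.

Market 1: 336 - 2P₁ - P₂ = 6P₁ → 8P₁ + P₂ = 336.
Market 2: 5P₂ + 3P₁ = 358.
Eliminating P₂: 5×(1) − 1×(2) gives 37P₁ = 1322, so P₁ = 1322/37.
Back-substitute into (2): P₂ = (358 − 3×1322/37) / 5 = 1856/37.

P₁ = 1322/37, P₂ = 1856/37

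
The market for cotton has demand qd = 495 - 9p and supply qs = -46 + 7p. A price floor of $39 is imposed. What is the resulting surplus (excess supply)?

Surplus = 83

Equilibrium price would be p* = 33.8125, so the floor at 39 binds.
At p = 39: qd = 144, qs = 227.
Surplus = 227 − 144 = 83.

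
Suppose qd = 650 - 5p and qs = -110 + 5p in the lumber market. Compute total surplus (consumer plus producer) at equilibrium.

Equilibrium: 650 - 5p = -110 + 5p gives p* = 76, q* = 270.
Demand choke price: p = 130; supply starts at p = 22.
CS = ½(130 − 76)(270) = 7290; PS = ½(76 − 22)(270) = 7290.

Total surplus = 14580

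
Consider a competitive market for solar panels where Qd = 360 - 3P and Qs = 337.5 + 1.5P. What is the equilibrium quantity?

Set Qd = Qs: 360 - 3P = 337.5 + 1.5P.
22.5 = 4.5P, so P* = 5.
Q* = 360 − 3(5) = 345.

Q* = 345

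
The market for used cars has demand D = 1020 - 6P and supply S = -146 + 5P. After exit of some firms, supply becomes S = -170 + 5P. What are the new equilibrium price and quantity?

Original equilibrium: P* = 106, Q* = 384.
New equilibrium: 1020 - 6P = -170 + 5P, so 1190 = 11P and P' = 1190/11; Q' = 1020 − 6(1190/11) = 4080/11.

P' = 1190/11, Q' = 4080/11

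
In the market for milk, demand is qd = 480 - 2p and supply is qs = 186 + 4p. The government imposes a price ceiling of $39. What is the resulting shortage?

Shortage = 60

Equilibrium price would be p* = 49, so the ceiling at 39 binds.
At p = 39: qd = 480 − 2(39) = 402, qs = 186 + 4(39) = 342.
Shortage = 402 − 342 = 60.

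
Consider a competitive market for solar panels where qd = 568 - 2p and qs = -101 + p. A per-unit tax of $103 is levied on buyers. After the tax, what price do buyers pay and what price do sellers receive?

Pre-tax equilibrium: p* = 223, q* = 122.
Tax on buyers shifts demand to qd = 568 − 2(p + 103) = 362 - 2p.
362 - 2p = -101 + p gives seller price ps = 463/3; buyers pay pb = 463/3 + 103 = 772/3.
New quantity: q = 568 − 2(772/3) = 160/3.

Buyers pay 772/3, sellers receive 463/3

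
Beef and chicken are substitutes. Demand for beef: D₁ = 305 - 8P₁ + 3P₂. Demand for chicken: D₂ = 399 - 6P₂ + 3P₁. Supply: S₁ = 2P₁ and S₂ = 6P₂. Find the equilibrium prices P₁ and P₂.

Market 1: 305 - 8P₁ + 3P₂ = 2P₁ → 10P₁ - 3P₂ = 305.
Market 2: 12P₂ - 3P₁ = 399.
Eliminating P₂: 12×(1) + 3×(2) gives 111P₁ = 4857, so P₁ = 1619/37.
Back-substitute into (2): P₂ = (399 + 3×1619/37) / 12 = 1635/37.

P₁ = 1619/37, P₂ = 1635/37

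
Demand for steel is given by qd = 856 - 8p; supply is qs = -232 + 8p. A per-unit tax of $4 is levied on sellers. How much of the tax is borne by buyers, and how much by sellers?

Pre-tax equilibrium: p* = 68, q* = 312.
Tax on sellers shifts supply to qs = -232 + 8(p − 4) = -264 + 8p.
856 - 8p = -264 + 8p gives buyer price pb = 70; sellers receive ps = 70 − 4 = 66.
New quantity: q = 856 − 8(70) = 296.
Buyer burden = 70 − 68 = 2; seller burden = 68 − 66 = 2.

Buyers bear $2, sellers bear $2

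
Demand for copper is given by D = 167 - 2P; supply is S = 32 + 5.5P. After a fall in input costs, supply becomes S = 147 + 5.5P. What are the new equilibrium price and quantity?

P' = 8/3, Q' = 485/3

Original equilibrium: P* = 18, Q* = 131.
New equilibrium: 167 - 2P = 147 + 5.5P, so 20 = 7.5P and P' = 8/3; Q' = 167 − 2(8/3) = 485/3.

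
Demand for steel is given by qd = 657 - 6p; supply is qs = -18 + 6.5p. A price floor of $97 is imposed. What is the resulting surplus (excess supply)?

Surplus = 537.5

Equilibrium price would be p* = 54, so the floor at 97 binds.
At p = 97: qd = 75, qs = 612.5.
Surplus = 612.5 − 75 = 537.5.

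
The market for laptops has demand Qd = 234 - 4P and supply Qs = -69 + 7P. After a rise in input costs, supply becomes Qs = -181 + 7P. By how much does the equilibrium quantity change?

Original equilibrium: P* = 303/11, Q* = 1362/11.
New equilibrium: 234 - 4P = -181 + 7P, so 415 = 11P and P' = 415/11; Q' = 234 − 4(415/11) = 914/11.
Change in quantity: 914/11 − 1362/11 = -448/11.

ΔQ = -448/11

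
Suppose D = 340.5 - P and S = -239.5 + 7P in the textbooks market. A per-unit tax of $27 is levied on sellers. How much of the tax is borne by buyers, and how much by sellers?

Pre-tax equilibrium: P* = 72.5, Q* = 268.
Tax on sellers shifts supply to S = -239.5 + 7(P − 27) = -428.5 + 7P.
340.5 - P = -428.5 + 7P gives buyer price Pb = 96.125; sellers receive Ps = 96.125 − 27 = 69.125.
New quantity: Q = 340.5 − 1(96.125) = 244.375.
Buyer burden = 96.125 − 72.5 = 23.625; seller burden = 72.5 − 69.125 = 3.375.

Buyers bear $23.625, sellers bear $3.375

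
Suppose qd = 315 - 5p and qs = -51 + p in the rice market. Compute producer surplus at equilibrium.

Producer surplus = 50

Equilibrium: 315 - 5p = -51 + p gives p* = 61, q* = 10.
Supply starts at p = 51 (where qs = 0).
PS = ½(61 − 51)(10) = 50.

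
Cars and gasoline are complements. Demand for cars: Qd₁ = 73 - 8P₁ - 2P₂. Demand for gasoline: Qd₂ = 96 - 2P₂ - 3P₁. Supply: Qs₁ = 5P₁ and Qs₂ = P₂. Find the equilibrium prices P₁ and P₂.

Market 1: 73 - 8P₁ - 2P₂ = 5P₁ → 13P₁ + 2P₂ = 73.
Market 2: 3P₂ + 3P₁ = 96.
Eliminating P₂: 3×(1) − 2×(2) gives 33P₁ = 27, so P₁ = 9/11.
Back-substitute into (2): P₂ = (96 − 3×9/11) / 3 = 343/11.

P₁ = 9/11, P₂ = 343/11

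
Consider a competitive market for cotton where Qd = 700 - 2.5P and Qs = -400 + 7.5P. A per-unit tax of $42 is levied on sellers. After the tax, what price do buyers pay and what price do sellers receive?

Buyers pay $141.5, sellers receive $99.5

Pre-tax equilibrium: P* = 110, Q* = 425.
Tax on sellers shifts supply to Qs = -400 + 7.5(P − 42) = -715 + 7.5P.
700 - 2.5P = -715 + 7.5P gives buyer price Pb = 141.5; sellers receive Ps = 141.5 − 42 = 99.5.
New quantity: Q = 700 − 2.5(141.5) = 346.25.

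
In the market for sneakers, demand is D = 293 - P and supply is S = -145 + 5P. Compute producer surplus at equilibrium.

Equilibrium: 293 - P = -145 + 5P gives P* = 73, Q* = 220.
Supply starts at P = 29 (where S = 0).
PS = ½(73 − 29)(220) = 4840.

Producer surplus = 4840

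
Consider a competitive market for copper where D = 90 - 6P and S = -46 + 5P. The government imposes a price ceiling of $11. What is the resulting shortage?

Equilibrium price would be P* = 136/11, so the ceiling at 11 binds.
At P = 11: D = 90 − 6(11) = 24, S = -46 + 5(11) = 9.
Shortage = 24 − 9 = 15.

Shortage = 15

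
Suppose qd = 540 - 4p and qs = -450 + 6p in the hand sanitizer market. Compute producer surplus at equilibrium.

Equilibrium: 540 - 4p = -450 + 6p gives p* = 99, q* = 144.
Supply starts at p = 75 (where qs = 0).
PS = ½(99 − 75)(144) = 1728.

Producer surplus = 1728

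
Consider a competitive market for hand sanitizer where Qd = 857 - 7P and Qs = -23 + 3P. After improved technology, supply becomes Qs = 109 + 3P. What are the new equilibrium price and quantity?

Original equilibrium: P* = 88, Q* = 241.
New equilibrium: 857 - 7P = 109 + 3P, so 748 = 10P and P' = 74.8; Q' = 857 − 7(74.8) = 333.4.

P' = 74.8, Q' = 333.4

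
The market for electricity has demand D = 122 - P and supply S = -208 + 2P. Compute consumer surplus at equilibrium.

Equilibrium: 122 - P = -208 + 2P gives P* = 110, Q* = 12.
Demand choke price (D = 0): P = 122.
CS = ½(122 − 110)(12) = 72.

Consumer surplus = 72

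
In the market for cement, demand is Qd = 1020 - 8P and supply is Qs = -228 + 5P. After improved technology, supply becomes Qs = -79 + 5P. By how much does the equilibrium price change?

ΔP = -149/13

Original equilibrium: P* = 96, Q* = 252.
New equilibrium: 1020 - 8P = -79 + 5P, so 1099 = 13P and P' = 1099/13; Q' = 1020 − 8(1099/13) = 4468/13.
Change in price: 1099/13 − 96 = -149/13.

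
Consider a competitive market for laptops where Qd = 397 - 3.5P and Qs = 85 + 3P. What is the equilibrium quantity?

Q* = 229

Set Qd = Qs: 397 - 3.5P = 85 + 3P.
312 = 6.5P, so P* = 48.
Q* = 397 − 3.5(48) = 229.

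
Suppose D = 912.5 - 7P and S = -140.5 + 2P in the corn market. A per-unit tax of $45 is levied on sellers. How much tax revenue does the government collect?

Pre-tax equilibrium: P* = 117, Q* = 93.5.
Tax on sellers shifts supply to S = -140.5 + 2(P − 45) = -230.5 + 2P.
912.5 - 7P = -230.5 + 2P gives buyer price Pb = 127; sellers receive Ps = 127 − 45 = 82.
New quantity: Q = 912.5 − 7(127) = 23.5.
Revenue = 45 × 23.5 = 1057.5.

Tax revenue = 1057.5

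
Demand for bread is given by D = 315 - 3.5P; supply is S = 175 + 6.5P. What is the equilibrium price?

Set D = S: 315 - 3.5P = 175 + 6.5P.
140 = 10P, so P* = 14.
Q* = 315 − 3.5(14) = 266.

P* = 14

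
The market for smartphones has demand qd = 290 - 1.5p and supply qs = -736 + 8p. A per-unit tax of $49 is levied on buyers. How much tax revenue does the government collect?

Pre-tax equilibrium: p* = 108, q* = 128.
Tax on buyers shifts demand to qd = 290 − 1.5(p + 49) = 216.5 - 1.5p.
216.5 - 1.5p = -736 + 8p gives seller price ps = 1905/19; buyers pay pb = 1905/19 + 49 = 2836/19.
New quantity: q = 290 − 1.5(2836/19) = 1256/19.
Revenue = 49 × 1256/19 = 61544/19.

Tax revenue = 61544/19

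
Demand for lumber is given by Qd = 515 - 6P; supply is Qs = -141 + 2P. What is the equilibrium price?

Set Qd = Qs: 515 - 6P = -141 + 2P.
656 = 8P, so P* = 82.
Q* = 515 − 6(82) = 23.

P* = 82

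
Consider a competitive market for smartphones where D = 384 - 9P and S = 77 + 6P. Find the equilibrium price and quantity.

P* = 307/15, Q* = 199.8

Set D = S: 384 - 9P = 77 + 6P.
307 = 15P, so P* = 307/15.
Q* = 384 − 9(307/15) = 199.8.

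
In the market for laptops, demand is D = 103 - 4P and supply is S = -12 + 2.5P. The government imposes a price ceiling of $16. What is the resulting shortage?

Shortage = 11

Equilibrium price would be P* = 230/13, so the ceiling at 16 binds.
At P = 16: D = 103 − 4(16) = 39, S = -12 + 2.5(16) = 28.
Shortage = 39 − 28 = 11.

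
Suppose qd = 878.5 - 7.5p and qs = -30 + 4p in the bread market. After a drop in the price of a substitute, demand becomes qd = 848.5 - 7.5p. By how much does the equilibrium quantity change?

Original equilibrium: p* = 79, q* = 286.
New equilibrium: 848.5 - 7.5p = -30 + 4p, so 878.5 = 11.5p and p' = 1757/23; q' = 848.5 − 7.5(1757/23) = 6338/23.
Change in quantity: 6338/23 − 286 = -240/23.

Δq = -240/23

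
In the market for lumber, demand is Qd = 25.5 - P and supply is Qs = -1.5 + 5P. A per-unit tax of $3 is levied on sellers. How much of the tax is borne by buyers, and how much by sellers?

Pre-tax equilibrium: P* = 4.5, Q* = 21.
Tax on sellers shifts supply to Qs = -1.5 + 5(P − 3) = -16.5 + 5P.
25.5 - P = -16.5 + 5P gives buyer price Pb = 7; sellers receive Ps = 7 − 3 = 4.
New quantity: Q = 25.5 − 1(7) = 18.5.
Buyer burden = 7 − 4.5 = 2.5; seller burden = 4.5 − 4 = 0.5.

Buyers bear $2.5, sellers bear $0.5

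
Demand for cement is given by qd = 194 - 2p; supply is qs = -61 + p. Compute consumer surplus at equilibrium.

Equilibrium: 194 - 2p = -61 + p gives p* = 85, q* = 24.
Demand choke price (qd = 0): p = 97.
CS = ½(97 − 85)(24) = 144.

Consumer surplus = 144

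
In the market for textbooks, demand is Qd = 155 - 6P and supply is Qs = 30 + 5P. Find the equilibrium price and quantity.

P* = 125/11, Q* = 955/11

Set Qd = Qs: 155 - 6P = 30 + 5P.
125 = 11P, so P* = 125/11.
Q* = 155 − 6(125/11) = 955/11.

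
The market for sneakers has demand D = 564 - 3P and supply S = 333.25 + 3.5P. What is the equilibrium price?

Set D = S: 564 - 3P = 333.25 + 3.5P.
230.75 = 6.5P, so P* = 35.5.
Q* = 564 − 3(35.5) = 457.5.

P* = 35.5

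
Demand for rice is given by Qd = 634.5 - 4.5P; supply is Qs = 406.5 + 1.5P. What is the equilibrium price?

Set Qd = Qs: 634.5 - 4.5P = 406.5 + 1.5P.
228 = 6P, so P* = 38.
Q* = 634.5 − 4.5(38) = 463.5.

P* = 38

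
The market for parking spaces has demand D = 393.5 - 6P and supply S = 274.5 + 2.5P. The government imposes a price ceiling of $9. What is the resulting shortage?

Equilibrium price would be P* = 14, so the ceiling at 9 binds.
At P = 9: D = 393.5 − 6(9) = 339.5, S = 274.5 + 2.5(9) = 297.
Shortage = 339.5 − 297 = 42.5.

Shortage = 42.5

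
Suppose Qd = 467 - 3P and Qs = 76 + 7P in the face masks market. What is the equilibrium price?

Set Qd = Qs: 467 - 3P = 76 + 7P.
391 = 10P, so P* = 39.1.
Q* = 467 − 3(39.1) = 349.7.

P* = 39.1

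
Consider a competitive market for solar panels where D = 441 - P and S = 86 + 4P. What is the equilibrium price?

P* = 71

Set D = S: 441 - P = 86 + 4P.
355 = 5P, so P* = 71.
Q* = 441 − 1(71) = 370.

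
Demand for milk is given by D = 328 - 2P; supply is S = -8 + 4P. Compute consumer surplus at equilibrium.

Equilibrium: 328 - 2P = -8 + 4P gives P* = 56, Q* = 216.
Demand choke price (D = 0): P = 164.
CS = ½(164 − 56)(216) = 11664.

Consumer surplus = 11664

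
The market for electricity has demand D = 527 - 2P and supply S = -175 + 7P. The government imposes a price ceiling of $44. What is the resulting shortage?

Shortage = 306

Equilibrium price would be P* = 78, so the ceiling at 44 binds.
At P = 44: D = 527 − 2(44) = 439, S = -175 + 7(44) = 133.
Shortage = 439 − 133 = 306.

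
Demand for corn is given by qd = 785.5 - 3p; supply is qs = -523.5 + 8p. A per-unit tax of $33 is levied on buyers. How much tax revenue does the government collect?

Tax revenue = 11764.5

Pre-tax equilibrium: p* = 119, q* = 428.5.
Tax on buyers shifts demand to qd = 785.5 − 3(p + 33) = 686.5 - 3p.
686.5 - 3p = -523.5 + 8p gives seller price ps = 110; buyers pay pb = 110 + 33 = 143.
New quantity: q = 785.5 − 3(143) = 356.5.
Revenue = 33 × 356.5 = 11764.5.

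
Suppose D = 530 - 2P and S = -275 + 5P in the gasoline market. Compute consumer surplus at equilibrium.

Equilibrium: 530 - 2P = -275 + 5P gives P* = 115, Q* = 300.
Demand choke price (D = 0): P = 265.
CS = ½(265 − 115)(300) = 22500.

Consumer surplus = 22500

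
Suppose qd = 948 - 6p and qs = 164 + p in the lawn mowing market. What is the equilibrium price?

p* = 112

Set qd = qs: 948 - 6p = 164 + p.
784 = 7p, so p* = 112.
q* = 948 − 6(112) = 276.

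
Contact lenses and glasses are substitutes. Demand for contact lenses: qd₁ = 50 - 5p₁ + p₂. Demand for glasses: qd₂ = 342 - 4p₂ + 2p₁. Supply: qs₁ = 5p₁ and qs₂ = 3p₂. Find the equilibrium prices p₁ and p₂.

p₁ = 173/17, p₂ = 880/17

Market 1: 50 - 5p₁ + p₂ = 5p₁ → 10p₁ - p₂ = 50.
Market 2: 7p₂ - 2p₁ = 342.
Eliminating p₂: 7×(1) + 1×(2) gives 68p₁ = 692, so p₁ = 173/17.
Back-substitute into (2): p₂ = (342 + 2×173/17) / 7 = 880/17.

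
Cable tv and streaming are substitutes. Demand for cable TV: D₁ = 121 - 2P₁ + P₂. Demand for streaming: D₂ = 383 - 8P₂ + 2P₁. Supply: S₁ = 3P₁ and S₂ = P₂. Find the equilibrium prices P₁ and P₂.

P₁ = 1472/43, P₂ = 2157/43

Market 1: 121 - 2P₁ + P₂ = 3P₁ → 5P₁ - P₂ = 121.
Market 2: 9P₂ - 2P₁ = 383.
Eliminating P₂: 9×(1) + 1×(2) gives 43P₁ = 1472, so P₁ = 1472/43.
Back-substitute into (2): P₂ = (383 + 2×1472/43) / 9 = 2157/43.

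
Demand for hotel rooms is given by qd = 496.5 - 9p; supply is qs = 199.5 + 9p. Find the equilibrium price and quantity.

p* = 16.5, q* = 348

Set qd = qs: 496.5 - 9p = 199.5 + 9p.
297 = 18p, so p* = 16.5.
q* = 496.5 − 9(16.5) = 348.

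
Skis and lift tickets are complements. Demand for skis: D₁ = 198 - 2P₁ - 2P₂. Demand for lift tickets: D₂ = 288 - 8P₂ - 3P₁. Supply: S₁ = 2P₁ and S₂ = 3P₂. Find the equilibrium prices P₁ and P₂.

Market 1: 198 - 2P₁ - 2P₂ = 2P₁ → 4P₁ + 2P₂ = 198.
Market 2: 11P₂ + 3P₁ = 288.
Eliminating P₂: 11×(1) − 2×(2) gives 38P₁ = 1602, so P₁ = 801/19.
Back-substitute into (2): P₂ = (288 − 3×801/19) / 11 = 279/19.

P₁ = 801/19, P₂ = 279/19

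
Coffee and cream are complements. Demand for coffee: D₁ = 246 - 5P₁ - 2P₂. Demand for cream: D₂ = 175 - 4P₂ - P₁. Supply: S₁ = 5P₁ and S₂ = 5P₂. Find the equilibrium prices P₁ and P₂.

P₁ = 233/11, P₂ = 188/11

Market 1: 246 - 5P₁ - 2P₂ = 5P₁ → 10P₁ + 2P₂ = 246.
Market 2: 9P₂ + P₁ = 175.
Eliminating P₂: 9×(1) − 2×(2) gives 88P₁ = 1864, so P₁ = 233/11.
Back-substitute into (2): P₂ = (175 − 1×233/11) / 9 = 188/11.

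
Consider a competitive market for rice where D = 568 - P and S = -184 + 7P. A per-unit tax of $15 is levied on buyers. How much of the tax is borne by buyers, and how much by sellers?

Buyers bear $13.125, sellers bear $1.875

Pre-tax equilibrium: P* = 94, Q* = 474.
Tax on buyers shifts demand to D = 568 − 1(P + 15) = 553 - P.
553 - P = -184 + 7P gives seller price Ps = 92.125; buyers pay Pb = 92.125 + 15 = 107.125.
New quantity: Q = 568 − 1(107.125) = 460.875.
Buyer burden = 107.125 − 94 = 13.125; seller burden = 94 − 92.125 = 1.875.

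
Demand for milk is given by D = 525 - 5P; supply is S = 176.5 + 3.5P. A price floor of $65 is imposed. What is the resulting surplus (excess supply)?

Surplus = 204

Equilibrium price would be P* = 41, so the floor at 65 binds.
At P = 65: D = 200, S = 404.
Surplus = 404 − 200 = 204.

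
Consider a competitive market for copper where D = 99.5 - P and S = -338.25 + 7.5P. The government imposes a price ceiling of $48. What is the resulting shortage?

Shortage = 29.75

Equilibrium price would be P* = 51.5, so the ceiling at 48 binds.
At P = 48: D = 99.5 − 1(48) = 51.5, S = -338.25 + 7.5(48) = 21.75.
Shortage = 51.5 − 21.75 = 29.75.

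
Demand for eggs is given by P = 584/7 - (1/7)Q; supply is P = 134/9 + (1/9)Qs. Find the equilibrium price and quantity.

Set the two price expressions equal: 584/7 - (1/7)Q = 134/9 + (1/9)Q.
4318/63 = (16/63)Q, so Q* = 269.875.
P* = 584/7 − (1/7)(269.875) = 44.875.

P* = 44.875, Q* = 269.875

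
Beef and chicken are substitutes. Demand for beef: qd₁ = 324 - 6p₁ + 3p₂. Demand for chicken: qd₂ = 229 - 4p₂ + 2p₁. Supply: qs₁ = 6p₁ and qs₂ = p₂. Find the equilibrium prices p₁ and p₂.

Market 1: 324 - 6p₁ + 3p₂ = 6p₁ → 12p₁ - 3p₂ = 324.
Market 2: 5p₂ - 2p₁ = 229.
Eliminating p₂: 5×(1) + 3×(2) gives 54p₁ = 2307, so p₁ = 769/18.
Back-substitute into (2): p₂ = (229 + 2×769/18) / 5 = 566/9.

p₁ = 769/18, p₂ = 566/9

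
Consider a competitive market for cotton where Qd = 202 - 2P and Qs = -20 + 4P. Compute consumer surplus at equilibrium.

Equilibrium: 202 - 2P = -20 + 4P gives P* = 37, Q* = 128.
Demand choke price (Qd = 0): P = 101.
CS = ½(101 − 37)(128) = 4096.

Consumer surplus = 4096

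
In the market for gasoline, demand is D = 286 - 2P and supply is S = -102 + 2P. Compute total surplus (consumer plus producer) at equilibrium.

Equilibrium: 286 - 2P = -102 + 2P gives P* = 97, Q* = 92.
Demand choke price: P = 143; supply starts at P = 51.
CS = ½(143 − 97)(92) = 2116; PS = ½(97 − 51)(92) = 2116.

Total surplus = 4232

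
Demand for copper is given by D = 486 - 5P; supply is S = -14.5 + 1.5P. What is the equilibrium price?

Set D = S: 486 - 5P = -14.5 + 1.5P.
500.5 = 6.5P, so P* = 77.
Q* = 486 − 5(77) = 101.

P* = 77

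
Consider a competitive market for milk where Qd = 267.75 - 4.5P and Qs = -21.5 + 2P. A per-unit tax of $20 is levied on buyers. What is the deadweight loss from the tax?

Pre-tax equilibrium: P* = 44.5, Q* = 67.5.
Tax on buyers shifts demand to Qd = 267.75 − 4.5(P + 20) = 177.75 - 4.5P.
177.75 - 4.5P = -21.5 + 2P gives seller price Ps = 797/26; buyers pay Pb = 797/26 + 20 = 1317/26.
New quantity: Q = 267.75 − 4.5(1317/26) = 1035/26.
DWL = ½ × 20 × (67.5 − 1035/26) = 3600/13.

Deadweight loss = 3600/13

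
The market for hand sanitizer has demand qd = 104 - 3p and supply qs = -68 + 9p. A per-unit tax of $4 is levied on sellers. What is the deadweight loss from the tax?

Pre-tax equilibrium: p* = 43/3, q* = 61.
Tax on sellers shifts supply to qs = -68 + 9(p − 4) = -104 + 9p.
104 - 3p = -104 + 9p gives buyer price pb = 52/3; sellers receive ps = 52/3 − 4 = 40/3.
New quantity: q = 104 − 3(52/3) = 52.
DWL = ½ × 4 × (61 − 52) = 18.

Deadweight loss = 18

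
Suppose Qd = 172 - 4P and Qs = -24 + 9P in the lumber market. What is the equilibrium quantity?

Q* = 1452/13

Set Qd = Qs: 172 - 4P = -24 + 9P.
196 = 13P, so P* = 196/13.
Q* = 172 − 4(196/13) = 1452/13.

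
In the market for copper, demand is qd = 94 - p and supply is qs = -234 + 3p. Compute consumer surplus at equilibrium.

Consumer surplus = 72

Equilibrium: 94 - p = -234 + 3p gives p* = 82, q* = 12.
Demand choke price (qd = 0): p = 94.
CS = ½(94 − 82)(12) = 72.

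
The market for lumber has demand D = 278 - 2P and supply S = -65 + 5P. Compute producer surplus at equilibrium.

Equilibrium: 278 - 2P = -65 + 5P gives P* = 49, Q* = 180.
Supply starts at P = 13 (where S = 0).
PS = ½(49 − 13)(180) = 3240.

Producer surplus = 3240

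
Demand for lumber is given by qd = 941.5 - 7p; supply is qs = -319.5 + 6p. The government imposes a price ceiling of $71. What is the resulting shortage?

Equilibrium price would be p* = 97, so the ceiling at 71 binds.
At p = 71: qd = 941.5 − 7(71) = 444.5, qs = -319.5 + 6(71) = 106.5.
Shortage = 444.5 − 106.5 = 338.

Shortage = 338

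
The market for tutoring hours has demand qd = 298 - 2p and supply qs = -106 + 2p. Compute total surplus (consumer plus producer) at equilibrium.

Total surplus = 4608

Equilibrium: 298 - 2p = -106 + 2p gives p* = 101, q* = 96.
Demand choke price: p = 149; supply starts at p = 53.
CS = ½(149 − 101)(96) = 2304; PS = ½(101 − 53)(96) = 2304.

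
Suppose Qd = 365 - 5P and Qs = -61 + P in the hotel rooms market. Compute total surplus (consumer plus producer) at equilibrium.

Total surplus = 60

Equilibrium: 365 - 5P = -61 + P gives P* = 71, Q* = 10.
Demand choke price: P = 73; supply starts at P = 61.
CS = ½(73 − 71)(10) = 10; PS = ½(71 − 61)(10) = 50.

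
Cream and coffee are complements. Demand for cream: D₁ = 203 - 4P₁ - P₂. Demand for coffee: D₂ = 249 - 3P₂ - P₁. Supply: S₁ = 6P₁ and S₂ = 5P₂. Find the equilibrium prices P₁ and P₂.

Market 1: 203 - 4P₁ - P₂ = 6P₁ → 10P₁ + P₂ = 203.
Market 2: 8P₂ + P₁ = 249.
Eliminating P₂: 8×(1) − 1×(2) gives 79P₁ = 1375, so P₁ = 1375/79.
Back-substitute into (2): P₂ = (249 − 1×1375/79) / 8 = 2287/79.

P₁ = 1375/79, P₂ = 2287/79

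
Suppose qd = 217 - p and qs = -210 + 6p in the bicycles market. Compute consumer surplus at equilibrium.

Consumer surplus = 12168

Equilibrium: 217 - p = -210 + 6p gives p* = 61, q* = 156.
Demand choke price (qd = 0): p = 217.
CS = ½(217 − 61)(156) = 12168.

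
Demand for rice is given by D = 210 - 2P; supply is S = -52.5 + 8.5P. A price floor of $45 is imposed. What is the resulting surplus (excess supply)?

Equilibrium price would be P* = 25, so the floor at 45 binds.
At P = 45: D = 120, S = 330.
Surplus = 330 − 120 = 210.

Surplus = 210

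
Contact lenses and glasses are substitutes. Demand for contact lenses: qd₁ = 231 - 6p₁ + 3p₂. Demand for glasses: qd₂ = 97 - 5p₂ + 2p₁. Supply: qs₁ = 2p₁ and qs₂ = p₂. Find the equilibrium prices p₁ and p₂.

Market 1: 231 - 6p₁ + 3p₂ = 2p₁ → 8p₁ - 3p₂ = 231.
Market 2: 6p₂ - 2p₁ = 97.
Eliminating p₂: 6×(1) + 3×(2) gives 42p₁ = 1677, so p₁ = 559/14.
Back-substitute into (2): p₂ = (97 + 2×559/14) / 6 = 619/21.

p₁ = 559/14, p₂ = 619/21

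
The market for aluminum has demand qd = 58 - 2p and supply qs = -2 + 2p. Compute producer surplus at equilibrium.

Producer surplus = 196

Equilibrium: 58 - 2p = -2 + 2p gives p* = 15, q* = 28.
Supply starts at p = 1 (where qs = 0).
PS = ½(15 − 1)(28) = 196.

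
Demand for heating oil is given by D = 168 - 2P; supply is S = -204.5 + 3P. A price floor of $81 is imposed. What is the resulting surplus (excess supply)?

Equilibrium price would be P* = 74.5, so the floor at 81 binds.
At P = 81: D = 6, S = 38.5.
Surplus = 38.5 − 6 = 32.5.

Surplus = 32.5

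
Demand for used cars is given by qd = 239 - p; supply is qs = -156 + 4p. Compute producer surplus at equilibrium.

Producer surplus = 3200

Equilibrium: 239 - p = -156 + 4p gives p* = 79, q* = 160.
Supply starts at p = 39 (where qs = 0).
PS = ½(79 − 39)(160) = 3200.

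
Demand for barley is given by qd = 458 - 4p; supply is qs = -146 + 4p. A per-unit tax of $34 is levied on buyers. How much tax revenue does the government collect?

Pre-tax equilibrium: p* = 75.5, q* = 156.
Tax on buyers shifts demand to qd = 458 − 4(p + 34) = 322 - 4p.
322 - 4p = -146 + 4p gives seller price ps = 58.5; buyers pay pb = 58.5 + 34 = 92.5.
New quantity: q = 458 − 4(92.5) = 88.
Revenue = 34 × 88 = 2992.

Tax revenue = 2992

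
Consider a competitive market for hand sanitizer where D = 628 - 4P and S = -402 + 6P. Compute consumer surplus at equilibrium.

Equilibrium: 628 - 4P = -402 + 6P gives P* = 103, Q* = 216.
Demand choke price (D = 0): P = 157.
CS = ½(157 − 103)(216) = 5832.

Consumer surplus = 5832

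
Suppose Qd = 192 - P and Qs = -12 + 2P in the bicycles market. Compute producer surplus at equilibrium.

Producer surplus = 3844

Equilibrium: 192 - P = -12 + 2P gives P* = 68, Q* = 124.
Supply starts at P = 6 (where Qs = 0).
PS = ½(68 − 6)(124) = 3844.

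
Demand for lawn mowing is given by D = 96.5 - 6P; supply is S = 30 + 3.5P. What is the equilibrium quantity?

Q* = 54.5

Set D = S: 96.5 - 6P = 30 + 3.5P.
66.5 = 9.5P, so P* = 7.
Q* = 96.5 − 6(7) = 54.5.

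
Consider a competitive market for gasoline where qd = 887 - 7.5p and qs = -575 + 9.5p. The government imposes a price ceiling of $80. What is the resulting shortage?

Shortage = 102

Equilibrium price would be p* = 86, so the ceiling at 80 binds.
At p = 80: qd = 887 − 7.5(80) = 287, qs = -575 + 9.5(80) = 185.
Shortage = 287 − 185 = 102.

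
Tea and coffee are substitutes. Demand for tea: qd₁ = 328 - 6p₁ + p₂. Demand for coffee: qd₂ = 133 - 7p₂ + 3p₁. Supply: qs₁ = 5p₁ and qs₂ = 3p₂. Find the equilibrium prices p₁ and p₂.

p₁ = 3413/107, p₂ = 2447/107

Market 1: 328 - 6p₁ + p₂ = 5p₁ → 11p₁ - p₂ = 328.
Market 2: 10p₂ - 3p₁ = 133.
Eliminating p₂: 10×(1) + 1×(2) gives 107p₁ = 3413, so p₁ = 3413/107.
Back-substitute into (2): p₂ = (133 + 3×3413/107) / 10 = 2447/107.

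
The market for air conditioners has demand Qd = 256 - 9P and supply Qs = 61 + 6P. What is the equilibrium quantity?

Set Qd = Qs: 256 - 9P = 61 + 6P.
195 = 15P, so P* = 13.
Q* = 256 − 9(13) = 139.

Q* = 139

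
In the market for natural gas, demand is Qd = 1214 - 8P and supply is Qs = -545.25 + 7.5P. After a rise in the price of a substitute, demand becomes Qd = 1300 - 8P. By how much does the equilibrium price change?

Original equilibrium: P* = 113.5, Q* = 306.
New equilibrium: 1300 - 8P = -545.25 + 7.5P, so 1845.25 = 15.5P and P' = 7381/62; Q' = 1300 − 8(7381/62) = 10776/31.
Change in price: 7381/62 − 113.5 = 172/31.

ΔP = 172/31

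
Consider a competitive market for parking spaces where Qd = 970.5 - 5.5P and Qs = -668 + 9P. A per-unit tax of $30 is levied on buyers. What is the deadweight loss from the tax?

Deadweight loss = 44550/29

Pre-tax equilibrium: P* = 113, Q* = 349.
Tax on buyers shifts demand to Qd = 970.5 − 5.5(P + 30) = 805.5 - 5.5P.
805.5 - 5.5P = -668 + 9P gives seller price Ps = 2947/29; buyers pay Pb = 2947/29 + 30 = 3817/29.
New quantity: Q = 970.5 − 5.5(3817/29) = 7151/29.
DWL = ½ × 30 × (349 − 7151/29) = 44550/29.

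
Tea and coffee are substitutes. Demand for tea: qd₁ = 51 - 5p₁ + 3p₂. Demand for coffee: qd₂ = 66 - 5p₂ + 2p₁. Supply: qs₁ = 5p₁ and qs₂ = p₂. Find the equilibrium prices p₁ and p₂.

Market 1: 51 - 5p₁ + 3p₂ = 5p₁ → 10p₁ - 3p₂ = 51.
Market 2: 6p₂ - 2p₁ = 66.
Eliminating p₂: 6×(1) + 3×(2) gives 54p₁ = 504, so p₁ = 28/3.
Back-substitute into (2): p₂ = (66 + 2×28/3) / 6 = 127/9.

p₁ = 28/3, p₂ = 127/9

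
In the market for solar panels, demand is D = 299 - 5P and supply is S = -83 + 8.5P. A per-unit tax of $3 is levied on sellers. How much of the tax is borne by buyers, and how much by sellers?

Pre-tax equilibrium: P* = 764/27, Q* = 4253/27.
Tax on sellers shifts supply to S = -83 + 8.5(P − 3) = -108.5 + 8.5P.
299 - 5P = -108.5 + 8.5P gives buyer price Pb = 815/27; sellers receive Ps = 815/27 − 3 = 734/27.
New quantity: Q = 299 − 5(815/27) = 3998/27.
Buyer burden = 815/27 − 764/27 = 17/9; seller burden = 764/27 − 734/27 = 10/9.

Buyers bear 17/9, sellers bear 10/9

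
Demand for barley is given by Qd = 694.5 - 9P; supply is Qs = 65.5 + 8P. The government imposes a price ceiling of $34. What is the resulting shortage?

Shortage = 51

Equilibrium price would be P* = 37, so the ceiling at 34 binds.
At P = 34: Qd = 694.5 − 9(34) = 388.5, Qs = 65.5 + 8(34) = 337.5.
Shortage = 388.5 − 337.5 = 51.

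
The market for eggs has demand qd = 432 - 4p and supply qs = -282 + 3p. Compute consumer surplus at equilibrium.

Consumer surplus = 72

Equilibrium: 432 - 4p = -282 + 3p gives p* = 102, q* = 24.
Demand choke price (qd = 0): p = 108.
CS = ½(108 − 102)(24) = 72.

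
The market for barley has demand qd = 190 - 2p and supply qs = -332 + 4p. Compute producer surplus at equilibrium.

Producer surplus = 32

Equilibrium: 190 - 2p = -332 + 4p gives p* = 87, q* = 16.
Supply starts at p = 83 (where qs = 0).
PS = ½(87 − 83)(16) = 32.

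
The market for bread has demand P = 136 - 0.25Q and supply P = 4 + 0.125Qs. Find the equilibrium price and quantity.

P* = 48, Q* = 352

Set the two price expressions equal: 136 - 0.25Q = 4 + 0.125Q.
132 = 0.375Q, so Q* = 352.
P* = 136 − (0.25)(352) = 48.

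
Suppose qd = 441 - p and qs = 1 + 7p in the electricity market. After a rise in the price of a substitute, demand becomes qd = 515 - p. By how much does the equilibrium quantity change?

Δq = 64.75

Original equilibrium: p* = 55, q* = 386.
New equilibrium: 515 - p = 1 + 7p, so 514 = 8p and p' = 64.25; q' = 515 − 1(64.25) = 450.75.
Change in quantity: 450.75 − 386 = 64.75.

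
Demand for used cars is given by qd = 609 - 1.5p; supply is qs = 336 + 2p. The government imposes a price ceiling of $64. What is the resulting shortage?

Equilibrium price would be p* = 78, so the ceiling at 64 binds.
At p = 64: qd = 609 − 1.5(64) = 513, qs = 336 + 2(64) = 464.
Shortage = 513 − 464 = 49.

Shortage = 49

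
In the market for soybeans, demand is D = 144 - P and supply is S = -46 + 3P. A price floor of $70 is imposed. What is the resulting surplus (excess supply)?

Surplus = 90

Equilibrium price would be P* = 47.5, so the floor at 70 binds.
At P = 70: D = 74, S = 164.
Surplus = 164 − 74 = 90.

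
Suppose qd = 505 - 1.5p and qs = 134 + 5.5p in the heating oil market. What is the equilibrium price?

Set qd = qs: 505 - 1.5p = 134 + 5.5p.
371 = 7p, so p* = 53.
q* = 505 − 1.5(53) = 425.5.

p* = 53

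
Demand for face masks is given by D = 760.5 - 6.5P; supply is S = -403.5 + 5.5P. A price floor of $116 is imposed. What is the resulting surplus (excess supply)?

Surplus = 228

Equilibrium price would be P* = 97, so the floor at 116 binds.
At P = 116: D = 6.5, S = 234.5.
Surplus = 234.5 − 6.5 = 228.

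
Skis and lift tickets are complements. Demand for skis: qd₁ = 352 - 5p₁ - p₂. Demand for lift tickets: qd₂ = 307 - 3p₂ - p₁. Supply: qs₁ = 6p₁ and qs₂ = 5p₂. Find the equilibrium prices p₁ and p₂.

p₁ = 2509/87, p₂ = 3025/87

Market 1: 352 - 5p₁ - p₂ = 6p₁ → 11p₁ + p₂ = 352.
Market 2: 8p₂ + p₁ = 307.
Eliminating p₂: 8×(1) − 1×(2) gives 87p₁ = 2509, so p₁ = 2509/87.
Back-substitute into (2): p₂ = (307 − 1×2509/87) / 8 = 3025/87.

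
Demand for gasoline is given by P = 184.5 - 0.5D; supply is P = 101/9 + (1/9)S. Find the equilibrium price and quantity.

P* = 470/11, Q* = 3119/11

Set the two price expressions equal: 184.5 - 0.5Q = 101/9 + (1/9)Q.
3119/18 = (11/18)Q, so Q* = 3119/11.
P* = 184.5 − (0.5)(3119/11) = 470/11.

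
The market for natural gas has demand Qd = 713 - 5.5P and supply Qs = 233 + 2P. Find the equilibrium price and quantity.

P* = 64, Q* = 361

Set Qd = Qs: 713 - 5.5P = 233 + 2P.
480 = 7.5P, so P* = 64.
Q* = 713 − 5.5(64) = 361.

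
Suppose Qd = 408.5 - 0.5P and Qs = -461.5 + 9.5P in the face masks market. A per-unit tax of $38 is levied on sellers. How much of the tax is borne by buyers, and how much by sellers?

Buyers bear $36.1, sellers bear $1.9

Pre-tax equilibrium: P* = 87, Q* = 365.
Tax on sellers shifts supply to Qs = -461.5 + 9.5(P − 38) = -822.5 + 9.5P.
408.5 - 0.5P = -822.5 + 9.5P gives buyer price Pb = 123.1; sellers receive Ps = 123.1 − 38 = 85.1.
New quantity: Q = 408.5 − 0.5(123.1) = 346.95.
Buyer burden = 123.1 − 87 = 36.1; seller burden = 87 − 85.1 = 1.9.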